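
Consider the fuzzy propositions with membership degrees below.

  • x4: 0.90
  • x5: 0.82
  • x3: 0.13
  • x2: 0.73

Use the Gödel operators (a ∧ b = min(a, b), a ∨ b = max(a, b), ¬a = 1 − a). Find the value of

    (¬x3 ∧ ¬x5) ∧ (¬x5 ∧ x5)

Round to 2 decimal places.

0.18

¬x3 = 1 − 0.13 = 0.87
¬x5 = 1 − 0.82 = 0.18
¬x3 ∧ ¬x5 = min(a, b) on (0.87, 0.18) = 0.18
¬x5 = 1 − 0.82 = 0.18
¬x5 ∧ x5 = min(a, b) on (0.18, 0.82) = 0.18
(¬x3 ∧ ¬x5) ∧ (¬x5 ∧ x5) = min(a, b) on (0.18, 0.18) = 0.18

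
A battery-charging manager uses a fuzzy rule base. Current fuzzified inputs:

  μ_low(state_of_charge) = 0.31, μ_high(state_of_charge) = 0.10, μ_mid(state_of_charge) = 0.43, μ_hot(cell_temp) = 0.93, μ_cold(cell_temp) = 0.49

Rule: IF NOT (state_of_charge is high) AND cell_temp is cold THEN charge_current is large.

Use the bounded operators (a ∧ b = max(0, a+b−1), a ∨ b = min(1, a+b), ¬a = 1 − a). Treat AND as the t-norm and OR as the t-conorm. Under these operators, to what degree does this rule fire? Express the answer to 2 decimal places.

firing strength: ¬high=1−0.10=0.90, cold=0.49; AND[max(0, a+b−1)] → w = 0.39

0.39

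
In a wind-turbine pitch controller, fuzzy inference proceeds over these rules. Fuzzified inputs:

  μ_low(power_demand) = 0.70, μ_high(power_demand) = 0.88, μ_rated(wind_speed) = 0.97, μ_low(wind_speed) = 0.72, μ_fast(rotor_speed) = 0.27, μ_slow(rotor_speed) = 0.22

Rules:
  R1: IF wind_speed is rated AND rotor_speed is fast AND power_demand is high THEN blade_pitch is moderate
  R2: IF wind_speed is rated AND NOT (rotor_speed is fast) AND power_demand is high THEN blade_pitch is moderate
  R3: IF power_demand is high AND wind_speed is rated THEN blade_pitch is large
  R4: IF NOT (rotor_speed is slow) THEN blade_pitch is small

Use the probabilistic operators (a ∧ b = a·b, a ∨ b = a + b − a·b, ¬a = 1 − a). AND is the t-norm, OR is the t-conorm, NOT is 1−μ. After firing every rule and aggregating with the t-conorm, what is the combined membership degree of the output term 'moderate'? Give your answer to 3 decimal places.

R1: rated=0.97, fast=0.27, high=0.88; AND[a·b] → w = 0.2305
R2: rated=0.97, ¬fast=1−0.27=0.73, high=0.88; AND[a·b] → w = 0.6231
R3: high=0.88, rated=0.97; AND[a·b] → w = 0.8536
R4: ¬slow=1−0.22=0.78 → w = 0.7800
Rules with consequent 'moderate': {R1, R2} → strengths 0.2305, 0.6231
Aggregate via t-conorm [a + b − a·b]: 0.7100

0.710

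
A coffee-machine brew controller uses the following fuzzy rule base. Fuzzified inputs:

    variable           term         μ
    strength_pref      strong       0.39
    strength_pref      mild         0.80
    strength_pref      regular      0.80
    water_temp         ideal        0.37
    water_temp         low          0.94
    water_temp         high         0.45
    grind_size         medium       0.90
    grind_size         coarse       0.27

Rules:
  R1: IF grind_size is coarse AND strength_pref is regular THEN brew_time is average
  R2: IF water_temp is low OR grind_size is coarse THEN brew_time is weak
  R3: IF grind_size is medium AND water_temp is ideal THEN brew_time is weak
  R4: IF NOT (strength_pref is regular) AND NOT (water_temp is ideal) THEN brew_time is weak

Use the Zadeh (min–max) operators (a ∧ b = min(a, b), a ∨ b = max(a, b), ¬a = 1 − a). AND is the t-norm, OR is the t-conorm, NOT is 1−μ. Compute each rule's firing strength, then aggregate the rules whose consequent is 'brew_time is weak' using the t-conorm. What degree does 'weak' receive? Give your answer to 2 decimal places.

R1: coarse=0.27, regular=0.80; AND[min(a, b)] → w = 0.27
R2: low=0.94, coarse=0.27; OR[max(a, b)] → w = 0.94
R3: medium=0.90, ideal=0.37; AND[min(a, b)] → w = 0.37
R4: ¬regular=1−0.80=0.20, ¬ideal=1−0.37=0.63; AND[min(a, b)] → w = 0.20
Rules with consequent 'weak': {R2, R3, R4} → strengths 0.94, 0.37, 0.20
Aggregate via t-conorm [max(a, b)]: 0.94

0.94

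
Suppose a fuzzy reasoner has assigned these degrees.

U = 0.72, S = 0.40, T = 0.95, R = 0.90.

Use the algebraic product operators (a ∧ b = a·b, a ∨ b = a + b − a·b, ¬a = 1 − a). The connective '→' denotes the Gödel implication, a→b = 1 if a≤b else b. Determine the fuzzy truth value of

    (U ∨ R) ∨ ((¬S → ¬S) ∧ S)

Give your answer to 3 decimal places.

0.983

U ∨ R = a + b − a·b on (0.7200, 0.9000) = 0.9720
¬S = 1 − 0.4000 = 0.6000
¬S = 1 − 0.4000 = 0.6000
¬S → ¬S  [Gödel: 1 if a≤b else b] with a=0.6000, b=0.6000 → 1.0000
(¬S → ¬S) ∧ S = a·b on (1.0000, 0.4000) = 0.4000
(U ∨ R) ∨ ((¬S → ¬S) ∧ S) = a + b − a·b on (0.9720, 0.4000) = 0.9832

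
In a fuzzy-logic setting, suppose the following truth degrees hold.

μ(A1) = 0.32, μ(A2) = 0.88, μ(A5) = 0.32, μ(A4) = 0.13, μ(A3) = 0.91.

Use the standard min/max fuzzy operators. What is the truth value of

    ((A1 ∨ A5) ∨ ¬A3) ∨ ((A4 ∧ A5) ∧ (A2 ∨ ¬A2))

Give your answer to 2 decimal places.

0.32

A1 ∨ A5 = max(a, b) on (0.32, 0.32) = 0.32
¬A3 = 1 − 0.91 = 0.09
(A1 ∨ A5) ∨ ¬A3 = max(a, b) on (0.32, 0.09) = 0.32
A4 ∧ A5 = min(a, b) on (0.13, 0.32) = 0.13
¬A2 = 1 − 0.88 = 0.12
A2 ∨ ¬A2 = max(a, b) on (0.88, 0.12) = 0.88
(A4 ∧ A5) ∧ (A2 ∨ ¬A2) = min(a, b) on (0.13, 0.88) = 0.13
((A1 ∨ A5) ∨ ¬A3) ∨ ((A4 ∧ A5) ∧ (A2 ∨ ¬A2)) = max(a, b) on (0.32, 0.13) = 0.32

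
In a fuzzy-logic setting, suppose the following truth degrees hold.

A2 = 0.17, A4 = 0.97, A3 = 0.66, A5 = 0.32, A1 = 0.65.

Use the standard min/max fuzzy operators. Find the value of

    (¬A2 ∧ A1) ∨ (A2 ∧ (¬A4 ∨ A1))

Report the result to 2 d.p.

¬A2 = 1 − 0.17 = 0.83
¬A2 ∧ A1 = min(a, b) on (0.83, 0.65) = 0.65
¬A4 = 1 − 0.97 = 0.03
¬A4 ∨ A1 = max(a, b) on (0.03, 0.65) = 0.65
A2 ∧ (¬A4 ∨ A1) = min(a, b) on (0.17, 0.65) = 0.17
(¬A2 ∧ A1) ∨ (A2 ∧ (¬A4 ∨ A1)) = max(a, b) on (0.65, 0.17) = 0.65

0.65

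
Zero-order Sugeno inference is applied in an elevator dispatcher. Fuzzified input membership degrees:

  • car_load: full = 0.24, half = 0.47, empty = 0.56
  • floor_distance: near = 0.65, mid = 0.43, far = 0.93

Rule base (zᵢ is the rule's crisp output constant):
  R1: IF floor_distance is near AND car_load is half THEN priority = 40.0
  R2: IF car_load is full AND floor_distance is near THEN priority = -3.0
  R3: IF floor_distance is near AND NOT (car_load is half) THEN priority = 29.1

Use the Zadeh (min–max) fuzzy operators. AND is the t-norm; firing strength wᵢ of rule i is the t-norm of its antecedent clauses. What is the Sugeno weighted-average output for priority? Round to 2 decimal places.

R1 (z=40.0): near=0.65, half=0.47; AND[min(a, b)] → w = 0.47
R2 (z=-3.0): full=0.24, near=0.65; AND[min(a, b)] → w = 0.24
R3 (z=29.1): near=0.65, ¬half=1−0.47=0.53; AND[min(a, b)] → w = 0.53
Weighted average = (0.47·40.0 + 0.24·-3.0 + 0.53·29.1) / (0.47 + 0.24 + 0.53)
  = 33.5030 / 1.2400 = 27.02

27.02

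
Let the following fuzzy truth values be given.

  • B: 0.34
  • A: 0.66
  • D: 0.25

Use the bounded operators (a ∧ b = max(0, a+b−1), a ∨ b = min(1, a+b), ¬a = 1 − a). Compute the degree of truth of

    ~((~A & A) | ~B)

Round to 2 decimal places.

~A = 1 − 0.66 = 0.34
~A & A = max(0, a+b−1) on (0.34, 0.66) = 0.00
~B = 1 − 0.34 = 0.66
(~A & A) | ~B = min(1, a+b) on (0.00, 0.66) = 0.66
~((~A & A) | ~B) = 1 − 0.66 = 0.34

0.34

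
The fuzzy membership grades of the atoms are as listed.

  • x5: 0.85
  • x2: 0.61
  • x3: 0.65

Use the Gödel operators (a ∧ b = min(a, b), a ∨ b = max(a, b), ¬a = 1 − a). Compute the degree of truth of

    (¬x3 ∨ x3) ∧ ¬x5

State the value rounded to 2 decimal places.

0.15

¬x3 = 1 − 0.65 = 0.35
¬x3 ∨ x3 = max(a, b) on (0.35, 0.65) = 0.65
¬x5 = 1 − 0.85 = 0.15
(¬x3 ∨ x3) ∧ ¬x5 = min(a, b) on (0.65, 0.15) = 0.15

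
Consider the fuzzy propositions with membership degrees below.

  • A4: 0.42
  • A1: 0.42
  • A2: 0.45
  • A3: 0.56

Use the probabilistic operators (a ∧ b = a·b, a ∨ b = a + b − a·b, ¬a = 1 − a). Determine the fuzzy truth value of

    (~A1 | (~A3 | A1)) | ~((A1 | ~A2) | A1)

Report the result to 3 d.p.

~A1 = 1 − 0.4200 = 0.5800
~A3 = 1 − 0.5600 = 0.4400
~A3 | A1 = a + b − a·b on (0.4400, 0.4200) = 0.6752
~A1 | (~A3 | A1) = a + b − a·b on (0.5800, 0.6752) = 0.8636
~A2 = 1 − 0.4500 = 0.5500
A1 | ~A2 = a + b − a·b on (0.4200, 0.5500) = 0.7390
(A1 | ~A2) | A1 = a + b − a·b on (0.7390, 0.4200) = 0.8486
~((A1 | ~A2) | A1) = 1 − 0.8486 = 0.1514
(~A1 | (~A3 | A1)) | ~((A1 | ~A2) | A1) = a + b − a·b on (0.8636, 0.1514) = 0.8842

0.884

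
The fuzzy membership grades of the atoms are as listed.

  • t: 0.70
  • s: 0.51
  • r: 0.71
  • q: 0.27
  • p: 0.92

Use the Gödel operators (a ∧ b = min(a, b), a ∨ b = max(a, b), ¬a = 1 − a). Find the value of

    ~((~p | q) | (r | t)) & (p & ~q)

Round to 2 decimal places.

0.29

~p = 1 − 0.92 = 0.08
~p | q = max(a, b) on (0.08, 0.27) = 0.27
r | t = max(a, b) on (0.71, 0.70) = 0.71
(~p | q) | (r | t) = max(a, b) on (0.27, 0.71) = 0.71
~((~p | q) | (r | t)) = 1 − 0.71 = 0.29
~q = 1 − 0.27 = 0.73
p & ~q = min(a, b) on (0.92, 0.73) = 0.73
~((~p | q) | (r | t)) & (p & ~q) = min(a, b) on (0.29, 0.73) = 0.29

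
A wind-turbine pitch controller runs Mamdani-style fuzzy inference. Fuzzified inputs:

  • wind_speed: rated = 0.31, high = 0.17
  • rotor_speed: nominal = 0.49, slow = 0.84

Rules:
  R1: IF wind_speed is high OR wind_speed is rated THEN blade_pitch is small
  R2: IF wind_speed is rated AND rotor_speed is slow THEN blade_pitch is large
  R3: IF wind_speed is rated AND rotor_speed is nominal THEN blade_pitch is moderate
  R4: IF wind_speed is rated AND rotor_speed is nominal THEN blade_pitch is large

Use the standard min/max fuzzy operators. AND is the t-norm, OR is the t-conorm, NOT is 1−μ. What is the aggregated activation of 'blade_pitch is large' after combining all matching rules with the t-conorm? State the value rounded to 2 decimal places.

R1: high=0.17, rated=0.31; OR[max(a, b)] → w = 0.31
R2: rated=0.31, slow=0.84; AND[min(a, b)] → w = 0.31
R3: rated=0.31, nominal=0.49; AND[min(a, b)] → w = 0.31
R4: rated=0.31, nominal=0.49; AND[min(a, b)] → w = 0.31
Rules with consequent 'large': {R2, R4} → strengths 0.31, 0.31
Aggregate via t-conorm [max(a, b)]: 0.31

0.31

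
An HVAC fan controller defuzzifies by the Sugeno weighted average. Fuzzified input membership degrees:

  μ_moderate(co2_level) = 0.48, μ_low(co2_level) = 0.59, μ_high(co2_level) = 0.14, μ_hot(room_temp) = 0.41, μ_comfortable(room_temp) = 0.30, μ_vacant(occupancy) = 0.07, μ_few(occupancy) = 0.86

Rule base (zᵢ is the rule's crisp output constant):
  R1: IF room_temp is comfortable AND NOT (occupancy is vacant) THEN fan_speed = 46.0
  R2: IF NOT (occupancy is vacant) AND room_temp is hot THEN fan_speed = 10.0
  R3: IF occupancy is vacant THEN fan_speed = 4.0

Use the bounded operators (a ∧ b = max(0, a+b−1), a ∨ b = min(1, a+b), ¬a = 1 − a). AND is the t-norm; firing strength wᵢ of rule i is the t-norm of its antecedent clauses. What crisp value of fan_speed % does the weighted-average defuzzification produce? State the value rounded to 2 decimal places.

22.28

R1 (z=46.0): comfortable=0.30, ¬vacant=1−0.07=0.93; AND[max(0, a+b−1)] → w = 0.23
R2 (z=10.0): ¬vacant=1−0.07=0.93, hot=0.41; AND[max(0, a+b−1)] → w = 0.34
R3 (z=4.0): vacant=0.07 → w = 0.07
Weighted average = (0.23·46.0 + 0.34·10.0 + 0.07·4.0) / (0.23 + 0.34 + 0.07)
  = 14.2600 / 0.6400 = 22.28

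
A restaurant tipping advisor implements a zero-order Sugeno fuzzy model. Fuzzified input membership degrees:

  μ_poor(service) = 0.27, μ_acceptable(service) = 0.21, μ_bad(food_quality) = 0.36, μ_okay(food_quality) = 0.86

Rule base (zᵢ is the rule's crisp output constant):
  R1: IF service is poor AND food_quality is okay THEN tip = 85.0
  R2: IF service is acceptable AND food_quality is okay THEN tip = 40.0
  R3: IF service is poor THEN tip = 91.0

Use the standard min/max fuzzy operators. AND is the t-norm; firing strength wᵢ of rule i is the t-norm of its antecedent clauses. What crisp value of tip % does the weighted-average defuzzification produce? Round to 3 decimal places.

74.560

R1 (z=85.0): poor=0.27, okay=0.86; AND[min(a, b)] → w = 0.27
R2 (z=40.0): acceptable=0.21, okay=0.86; AND[min(a, b)] → w = 0.21
R3 (z=91.0): poor=0.27 → w = 0.27
Weighted average = (0.27·85.0 + 0.21·40.0 + 0.27·91.0) / (0.27 + 0.21 + 0.27)
  = 55.9200 / 0.7500 = 74.560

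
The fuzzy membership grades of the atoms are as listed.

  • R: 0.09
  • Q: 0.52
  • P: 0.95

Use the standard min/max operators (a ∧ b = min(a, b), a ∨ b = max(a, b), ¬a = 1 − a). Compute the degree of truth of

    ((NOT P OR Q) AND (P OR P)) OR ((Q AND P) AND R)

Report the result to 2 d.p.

NOT P = 1 − 0.95 = 0.05
NOT P OR Q = max(a, b) on (0.05, 0.52) = 0.52
P OR P = max(a, b) on (0.95, 0.95) = 0.95
(NOT P OR Q) AND (P OR P) = min(a, b) on (0.52, 0.95) = 0.52
Q AND P = min(a, b) on (0.52, 0.95) = 0.52
(Q AND P) AND R = min(a, b) on (0.52, 0.09) = 0.09
((NOT P OR Q) AND (P OR P)) OR ((Q AND P) AND R) = max(a, b) on (0.52, 0.09) = 0.52

0.52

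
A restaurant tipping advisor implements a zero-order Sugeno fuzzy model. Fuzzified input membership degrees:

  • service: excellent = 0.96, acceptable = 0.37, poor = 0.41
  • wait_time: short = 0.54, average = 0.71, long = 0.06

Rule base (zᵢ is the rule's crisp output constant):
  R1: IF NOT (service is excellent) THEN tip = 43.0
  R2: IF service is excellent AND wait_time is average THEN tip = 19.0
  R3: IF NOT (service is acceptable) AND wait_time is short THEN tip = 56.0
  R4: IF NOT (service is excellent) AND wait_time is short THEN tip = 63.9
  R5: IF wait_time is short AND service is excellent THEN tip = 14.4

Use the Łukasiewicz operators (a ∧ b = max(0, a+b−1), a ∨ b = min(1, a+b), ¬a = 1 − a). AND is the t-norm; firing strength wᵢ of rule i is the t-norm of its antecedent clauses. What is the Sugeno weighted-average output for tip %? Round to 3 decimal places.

22.587

R1 (z=43.0): ¬excellent=1−0.96=0.04 → w = 0.04
R2 (z=19.0): excellent=0.96, average=0.71; AND[max(0, a+b−1)] → w = 0.67
R3 (z=56.0): ¬acceptable=1−0.37=0.63, short=0.54; AND[max(0, a+b−1)] → w = 0.17
R4 (z=63.9): ¬excellent=1−0.96=0.04, short=0.54; AND[max(0, a+b−1)] → w = 0.00
R5 (z=14.4): short=0.54, excellent=0.96; AND[max(0, a+b−1)] → w = 0.50
Weighted average = (0.04·43.0 + 0.67·19.0 + 0.17·56.0 + 0.00·63.9 + 0.50·14.4) / (0.04 + 0.67 + 0.17 + 0.00 + 0.50)
  = 31.1700 / 1.3800 = 22.587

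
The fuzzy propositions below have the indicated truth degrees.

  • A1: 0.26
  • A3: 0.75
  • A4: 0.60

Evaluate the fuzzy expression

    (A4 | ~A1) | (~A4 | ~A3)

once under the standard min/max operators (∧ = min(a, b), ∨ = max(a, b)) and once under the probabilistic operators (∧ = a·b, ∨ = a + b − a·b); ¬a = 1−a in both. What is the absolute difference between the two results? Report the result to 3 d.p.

0.213

Under standard min/max:
  ~A1 = 1 − 0.26 = 0.74
  A4 | ~A1 = max(a, b) on (0.60, 0.74) = 0.74
  ~A4 = 1 − 0.60 = 0.40
  ~A3 = 1 − 0.75 = 0.25
  ~A4 | ~A3 = max(a, b) on (0.40, 0.25) = 0.40
  (A4 | ~A1) | (~A4 | ~A3) = max(a, b) on (0.74, 0.40) = 0.74
  → value = 0.7400
Under probabilistic:
  ~A1 = 1 − 0.2600 = 0.7400
  A4 | ~A1 = a + b − a·b on (0.6000, 0.7400) = 0.8960
  ~A4 = 1 − 0.6000 = 0.4000
  ~A3 = 1 − 0.7500 = 0.2500
  ~A4 | ~A3 = a + b − a·b on (0.4000, 0.2500) = 0.5500
  (A4 | ~A1) | (~A4 | ~A3) = a + b − a·b on (0.8960, 0.5500) = 0.9532
  → value = 0.9532
|0.7400 − 0.9532| = 0.213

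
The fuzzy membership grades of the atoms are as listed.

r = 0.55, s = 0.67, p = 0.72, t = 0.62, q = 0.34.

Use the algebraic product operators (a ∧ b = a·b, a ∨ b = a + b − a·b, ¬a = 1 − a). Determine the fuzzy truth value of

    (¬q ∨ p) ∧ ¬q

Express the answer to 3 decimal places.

¬q = 1 − 0.3400 = 0.6600
¬q ∨ p = a + b − a·b on (0.6600, 0.7200) = 0.9048
¬q = 1 − 0.3400 = 0.6600
(¬q ∨ p) ∧ ¬q = a·b on (0.9048, 0.6600) = 0.5972

0.597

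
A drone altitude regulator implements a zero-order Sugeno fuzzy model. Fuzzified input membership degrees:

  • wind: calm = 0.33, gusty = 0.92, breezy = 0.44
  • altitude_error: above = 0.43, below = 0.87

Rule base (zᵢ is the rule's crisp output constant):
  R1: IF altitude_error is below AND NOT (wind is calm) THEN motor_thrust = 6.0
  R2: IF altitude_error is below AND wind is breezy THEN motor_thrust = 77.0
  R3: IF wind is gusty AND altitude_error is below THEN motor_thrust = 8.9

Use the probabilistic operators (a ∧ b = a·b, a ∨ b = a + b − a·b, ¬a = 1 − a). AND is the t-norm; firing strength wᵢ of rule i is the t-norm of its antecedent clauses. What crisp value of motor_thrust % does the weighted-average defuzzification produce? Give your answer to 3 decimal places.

22.703

R1 (z=6.0): below=0.87, ¬calm=1−0.33=0.67; AND[a·b] → w = 0.5829
R2 (z=77.0): below=0.87, breezy=0.44; AND[a·b] → w = 0.3828
R3 (z=8.9): gusty=0.92, below=0.87; AND[a·b] → w = 0.8004
Weighted average = (0.5829·6.0 + 0.3828·77.0 + 0.8004·8.9) / (0.5829 + 0.3828 + 0.8004)
  = 40.0966 / 1.7661 = 22.703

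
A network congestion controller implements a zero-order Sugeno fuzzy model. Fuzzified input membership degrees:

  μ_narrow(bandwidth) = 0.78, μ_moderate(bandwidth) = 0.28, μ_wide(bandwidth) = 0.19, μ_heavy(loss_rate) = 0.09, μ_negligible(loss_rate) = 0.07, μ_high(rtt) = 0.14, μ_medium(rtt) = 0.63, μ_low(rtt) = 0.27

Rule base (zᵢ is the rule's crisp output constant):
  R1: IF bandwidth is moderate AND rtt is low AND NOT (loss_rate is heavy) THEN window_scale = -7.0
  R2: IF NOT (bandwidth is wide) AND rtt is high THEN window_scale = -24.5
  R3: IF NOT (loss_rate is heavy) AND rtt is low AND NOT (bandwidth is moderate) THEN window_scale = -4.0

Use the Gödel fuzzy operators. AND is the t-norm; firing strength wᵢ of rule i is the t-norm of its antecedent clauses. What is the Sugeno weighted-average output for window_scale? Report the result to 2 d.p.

R1 (z=-7.0): moderate=0.28, low=0.27, ¬heavy=1−0.09=0.91; AND[min(a, b)] → w = 0.27
R2 (z=-24.5): ¬wide=1−0.19=0.81, high=0.14; AND[min(a, b)] → w = 0.14
R3 (z=-4.0): ¬heavy=1−0.09=0.91, low=0.27, ¬moderate=1−0.28=0.72; AND[min(a, b)] → w = 0.27
Weighted average = (0.27·-7.0 + 0.14·-24.5 + 0.27·-4.0) / (0.27 + 0.14 + 0.27)
  = -6.4000 / 0.6800 = -9.41

-9.41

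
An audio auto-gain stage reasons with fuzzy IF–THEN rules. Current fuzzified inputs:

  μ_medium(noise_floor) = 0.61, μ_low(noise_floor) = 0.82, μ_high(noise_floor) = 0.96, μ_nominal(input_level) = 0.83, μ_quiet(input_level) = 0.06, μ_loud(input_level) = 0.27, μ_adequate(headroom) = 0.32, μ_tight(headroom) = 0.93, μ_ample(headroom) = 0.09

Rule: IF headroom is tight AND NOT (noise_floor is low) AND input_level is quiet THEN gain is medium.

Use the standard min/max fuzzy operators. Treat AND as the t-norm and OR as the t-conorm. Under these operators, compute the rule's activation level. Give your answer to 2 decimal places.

0.06

firing strength: tight=0.93, ¬low=1−0.82=0.18, quiet=0.06; AND[min(a, b)] → w = 0.06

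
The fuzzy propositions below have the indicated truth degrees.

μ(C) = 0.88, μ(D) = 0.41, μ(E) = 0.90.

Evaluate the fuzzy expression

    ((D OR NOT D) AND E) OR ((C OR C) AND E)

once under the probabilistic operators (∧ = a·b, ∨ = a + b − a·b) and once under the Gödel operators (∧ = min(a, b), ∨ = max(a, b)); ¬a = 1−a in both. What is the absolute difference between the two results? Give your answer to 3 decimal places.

0.084

Under probabilistic:
  NOT D = 1 − 0.4100 = 0.5900
  D OR NOT D = a + b − a·b on (0.4100, 0.5900) = 0.7581
  (D OR NOT D) AND E = a·b on (0.7581, 0.9000) = 0.6823
  C OR C = a + b − a·b on (0.8800, 0.8800) = 0.9856
  (C OR C) AND E = a·b on (0.9856, 0.9000) = 0.8870
  ((D OR NOT D) AND E) OR ((C OR C) AND E) = a + b − a·b on (0.6823, 0.8870) = 0.9641
  → value = 0.9641
Under Gödel:
  NOT D = 1 − 0.41 = 0.59
  D OR NOT D = max(a, b) on (0.41, 0.59) = 0.59
  (D OR NOT D) AND E = min(a, b) on (0.59, 0.90) = 0.59
  C OR C = max(a, b) on (0.88, 0.88) = 0.88
  (C OR C) AND E = min(a, b) on (0.88, 0.90) = 0.88
  ((D OR NOT D) AND E) OR ((C OR C) AND E) = max(a, b) on (0.59, 0.88) = 0.88
  → value = 0.8800
|0.9641 − 0.8800| = 0.084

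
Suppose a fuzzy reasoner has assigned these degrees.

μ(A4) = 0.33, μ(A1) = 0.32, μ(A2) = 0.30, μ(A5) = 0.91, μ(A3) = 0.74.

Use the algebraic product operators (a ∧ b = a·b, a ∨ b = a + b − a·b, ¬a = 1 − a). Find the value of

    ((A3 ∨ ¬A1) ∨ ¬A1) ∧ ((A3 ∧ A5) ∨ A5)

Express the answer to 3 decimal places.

¬A1 = 1 − 0.3200 = 0.6800
A3 ∨ ¬A1 = a + b − a·b on (0.7400, 0.6800) = 0.9168
¬A1 = 1 − 0.3200 = 0.6800
(A3 ∨ ¬A1) ∨ ¬A1 = a + b − a·b on (0.9168, 0.6800) = 0.9734
A3 ∧ A5 = a·b on (0.7400, 0.9100) = 0.6734
(A3 ∧ A5) ∨ A5 = a + b − a·b on (0.6734, 0.9100) = 0.9706
((A3 ∨ ¬A1) ∨ ¬A1) ∧ ((A3 ∧ A5) ∨ A5) = a·b on (0.9734, 0.9706) = 0.9448

0.945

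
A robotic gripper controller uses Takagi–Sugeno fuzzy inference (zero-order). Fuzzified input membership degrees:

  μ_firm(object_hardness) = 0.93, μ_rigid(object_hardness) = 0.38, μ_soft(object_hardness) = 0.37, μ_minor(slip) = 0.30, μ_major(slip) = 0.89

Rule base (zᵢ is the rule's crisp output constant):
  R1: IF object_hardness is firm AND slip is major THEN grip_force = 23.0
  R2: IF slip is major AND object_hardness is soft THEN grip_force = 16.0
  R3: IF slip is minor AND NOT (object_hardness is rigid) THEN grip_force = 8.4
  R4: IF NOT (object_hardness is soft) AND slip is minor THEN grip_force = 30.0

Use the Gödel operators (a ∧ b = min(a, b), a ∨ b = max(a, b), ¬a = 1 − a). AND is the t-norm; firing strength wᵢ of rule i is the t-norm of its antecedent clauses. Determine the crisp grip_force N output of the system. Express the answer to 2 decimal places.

R1 (z=23.0): firm=0.93, major=0.89; AND[min(a, b)] → w = 0.89
R2 (z=16.0): major=0.89, soft=0.37; AND[min(a, b)] → w = 0.37
R3 (z=8.4): minor=0.30, ¬rigid=1−0.38=0.62; AND[min(a, b)] → w = 0.30
R4 (z=30.0): ¬soft=1−0.37=0.63, minor=0.30; AND[min(a, b)] → w = 0.30
Weighted average = (0.89·23.0 + 0.37·16.0 + 0.30·8.4 + 0.30·30.0) / (0.89 + 0.37 + 0.30 + 0.30)
  = 37.9100 / 1.8600 = 20.38

20.38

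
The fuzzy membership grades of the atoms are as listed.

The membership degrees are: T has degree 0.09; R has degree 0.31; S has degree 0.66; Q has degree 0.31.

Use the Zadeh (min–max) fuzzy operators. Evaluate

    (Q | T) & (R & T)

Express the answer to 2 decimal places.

Q | T = max(a, b) on (0.31, 0.09) = 0.31
R & T = min(a, b) on (0.31, 0.09) = 0.09
(Q | T) & (R & T) = min(a, b) on (0.31, 0.09) = 0.09

0.09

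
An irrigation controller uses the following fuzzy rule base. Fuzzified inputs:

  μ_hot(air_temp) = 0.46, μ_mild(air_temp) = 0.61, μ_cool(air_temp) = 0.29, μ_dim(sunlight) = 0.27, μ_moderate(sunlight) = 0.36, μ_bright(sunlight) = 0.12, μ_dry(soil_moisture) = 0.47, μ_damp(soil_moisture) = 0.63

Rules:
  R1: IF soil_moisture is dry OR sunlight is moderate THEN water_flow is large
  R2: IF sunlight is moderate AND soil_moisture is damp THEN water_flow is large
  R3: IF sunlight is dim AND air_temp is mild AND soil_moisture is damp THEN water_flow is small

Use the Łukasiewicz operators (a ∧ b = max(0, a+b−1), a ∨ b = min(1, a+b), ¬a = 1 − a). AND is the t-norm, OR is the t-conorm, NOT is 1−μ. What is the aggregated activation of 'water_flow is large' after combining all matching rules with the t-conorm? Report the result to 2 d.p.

0.83

R1: dry=0.47, moderate=0.36; OR[min(1, a+b)] → w = 0.83
R2: moderate=0.36, damp=0.63; AND[max(0, a+b−1)] → w = 0.00
R3: dim=0.27, mild=0.61, damp=0.63; AND[max(0, a+b−1)] → w = 0.00
Rules with consequent 'large': {R1, R2} → strengths 0.83, 0.00
Aggregate via t-conorm [min(1, a+b)]: 0.83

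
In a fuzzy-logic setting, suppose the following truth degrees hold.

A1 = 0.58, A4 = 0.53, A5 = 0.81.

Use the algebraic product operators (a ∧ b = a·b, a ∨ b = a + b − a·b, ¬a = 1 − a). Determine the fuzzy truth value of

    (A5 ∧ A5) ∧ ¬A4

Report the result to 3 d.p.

A5 ∧ A5 = a·b on (0.8100, 0.8100) = 0.6561
¬A4 = 1 − 0.5300 = 0.4700
(A5 ∧ A5) ∧ ¬A4 = a·b on (0.6561, 0.4700) = 0.3084

0.308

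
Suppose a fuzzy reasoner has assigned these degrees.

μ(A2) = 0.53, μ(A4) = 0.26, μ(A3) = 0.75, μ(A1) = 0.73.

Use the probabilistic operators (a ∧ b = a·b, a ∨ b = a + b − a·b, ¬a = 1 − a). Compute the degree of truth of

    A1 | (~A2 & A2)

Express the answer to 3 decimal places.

0.797

~A2 = 1 − 0.5300 = 0.4700
~A2 & A2 = a·b on (0.4700, 0.5300) = 0.2491
A1 | (~A2 & A2) = a + b − a·b on (0.7300, 0.2491) = 0.7973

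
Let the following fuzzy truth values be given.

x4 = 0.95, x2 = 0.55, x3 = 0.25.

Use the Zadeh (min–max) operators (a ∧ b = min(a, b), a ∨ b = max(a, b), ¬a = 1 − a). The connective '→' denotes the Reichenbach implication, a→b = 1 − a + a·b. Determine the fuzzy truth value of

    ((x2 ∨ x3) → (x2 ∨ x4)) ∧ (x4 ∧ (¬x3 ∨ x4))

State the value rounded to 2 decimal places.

0.95

x2 ∨ x3 = max(a, b) on (0.55, 0.25) = 0.55
x2 ∨ x4 = max(a, b) on (0.55, 0.95) = 0.95
(x2 ∨ x3) → (x2 ∨ x4)  [Reichenbach: 1 − a + a·b] with a=0.55, b=0.95 → 0.97
¬x3 = 1 − 0.25 = 0.75
¬x3 ∨ x4 = max(a, b) on (0.75, 0.95) = 0.95
x4 ∧ (¬x3 ∨ x4) = min(a, b) on (0.95, 0.95) = 0.95
((x2 ∨ x3) → (x2 ∨ x4)) ∧ (x4 ∧ (¬x3 ∨ x4)) = min(a, b) on (0.97, 0.95) = 0.95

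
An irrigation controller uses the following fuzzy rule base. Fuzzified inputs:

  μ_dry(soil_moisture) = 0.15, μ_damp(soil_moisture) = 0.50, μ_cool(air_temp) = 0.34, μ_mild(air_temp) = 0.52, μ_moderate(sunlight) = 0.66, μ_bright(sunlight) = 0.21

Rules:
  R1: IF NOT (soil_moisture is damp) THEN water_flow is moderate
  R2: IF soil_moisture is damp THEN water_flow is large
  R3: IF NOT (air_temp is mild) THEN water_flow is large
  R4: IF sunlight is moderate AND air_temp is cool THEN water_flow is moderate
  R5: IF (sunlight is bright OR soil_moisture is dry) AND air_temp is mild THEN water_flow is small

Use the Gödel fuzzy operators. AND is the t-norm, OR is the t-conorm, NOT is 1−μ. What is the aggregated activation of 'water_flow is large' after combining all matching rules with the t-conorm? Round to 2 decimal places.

R1: ¬damp=1−0.50=0.50 → w = 0.50
R2: damp=0.50 → w = 0.50
R3: ¬mild=1−0.52=0.48 → w = 0.48
R4: moderate=0.66, cool=0.34; AND[min(a, b)] → w = 0.34
R5: (bright=0.21 OR dry=0.15) = 0.21; AND[min(a, b)] with mild=0.52 → w = 0.21
Rules with consequent 'large': {R2, R3} → strengths 0.50, 0.48
Aggregate via t-conorm [max(a, b)]: 0.50

0.50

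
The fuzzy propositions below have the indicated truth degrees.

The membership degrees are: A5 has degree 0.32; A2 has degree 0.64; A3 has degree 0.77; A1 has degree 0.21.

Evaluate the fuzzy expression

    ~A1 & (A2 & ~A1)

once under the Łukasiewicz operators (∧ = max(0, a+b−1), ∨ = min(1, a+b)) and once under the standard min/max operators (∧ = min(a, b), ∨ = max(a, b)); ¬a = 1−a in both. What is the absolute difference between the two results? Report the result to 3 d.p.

0.420

Under Łukasiewicz:
  ~A1 = 1 − 0.21 = 0.79
  ~A1 = 1 − 0.21 = 0.79
  A2 & ~A1 = max(0, a+b−1) on (0.64, 0.79) = 0.43
  ~A1 & (A2 & ~A1) = max(0, a+b−1) on (0.79, 0.43) = 0.22
  → value = 0.2200
Under standard min/max:
  ~A1 = 1 − 0.21 = 0.79
  ~A1 = 1 − 0.21 = 0.79
  A2 & ~A1 = min(a, b) on (0.64, 0.79) = 0.64
  ~A1 & (A2 & ~A1) = min(a, b) on (0.79, 0.64) = 0.64
  → value = 0.6400
|0.2200 − 0.6400| = 0.420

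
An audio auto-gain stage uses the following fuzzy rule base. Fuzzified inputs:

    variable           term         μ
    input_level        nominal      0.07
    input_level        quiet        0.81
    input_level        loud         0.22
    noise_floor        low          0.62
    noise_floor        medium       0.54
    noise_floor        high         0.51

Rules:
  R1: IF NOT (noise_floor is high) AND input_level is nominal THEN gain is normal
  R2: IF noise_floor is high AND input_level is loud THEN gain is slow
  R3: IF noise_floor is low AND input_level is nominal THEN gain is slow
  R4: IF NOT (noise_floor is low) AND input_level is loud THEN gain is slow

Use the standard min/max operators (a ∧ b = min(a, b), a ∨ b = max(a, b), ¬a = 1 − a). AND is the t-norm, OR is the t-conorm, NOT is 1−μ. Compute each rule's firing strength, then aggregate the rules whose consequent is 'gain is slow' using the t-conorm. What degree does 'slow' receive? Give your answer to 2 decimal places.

R1: ¬high=1−0.51=0.49, nominal=0.07; AND[min(a, b)] → w = 0.07
R2: high=0.51, loud=0.22; AND[min(a, b)] → w = 0.22
R3: low=0.62, nominal=0.07; AND[min(a, b)] → w = 0.07
R4: ¬low=1−0.62=0.38, loud=0.22; AND[min(a, b)] → w = 0.22
Rules with consequent 'slow': {R2, R3, R4} → strengths 0.22, 0.07, 0.22
Aggregate via t-conorm [max(a, b)]: 0.22

0.22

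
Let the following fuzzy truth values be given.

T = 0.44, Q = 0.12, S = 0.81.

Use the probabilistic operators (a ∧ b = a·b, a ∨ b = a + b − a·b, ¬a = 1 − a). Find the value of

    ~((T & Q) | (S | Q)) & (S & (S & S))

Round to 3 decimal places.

T & Q = a·b on (0.4400, 0.1200) = 0.0528
S | Q = a + b − a·b on (0.8100, 0.1200) = 0.8328
(T & Q) | (S | Q) = a + b − a·b on (0.0528, 0.8328) = 0.8416
~((T & Q) | (S | Q)) = 1 − 0.8416 = 0.1584
S & S = a·b on (0.8100, 0.8100) = 0.6561
S & (S & S) = a·b on (0.8100, 0.6561) = 0.5314
~((T & Q) | (S | Q)) & (S & (S & S)) = a·b on (0.1584, 0.5314) = 0.0842

0.084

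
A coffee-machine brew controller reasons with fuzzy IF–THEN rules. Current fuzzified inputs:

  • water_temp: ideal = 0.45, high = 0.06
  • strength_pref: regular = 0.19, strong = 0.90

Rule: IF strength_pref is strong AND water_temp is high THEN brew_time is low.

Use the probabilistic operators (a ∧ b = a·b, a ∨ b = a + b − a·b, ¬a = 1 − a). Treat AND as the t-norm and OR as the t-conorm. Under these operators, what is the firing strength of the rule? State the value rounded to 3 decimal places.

0.054

firing strength: strong=0.90, high=0.06; AND[a·b] → w = 0.0540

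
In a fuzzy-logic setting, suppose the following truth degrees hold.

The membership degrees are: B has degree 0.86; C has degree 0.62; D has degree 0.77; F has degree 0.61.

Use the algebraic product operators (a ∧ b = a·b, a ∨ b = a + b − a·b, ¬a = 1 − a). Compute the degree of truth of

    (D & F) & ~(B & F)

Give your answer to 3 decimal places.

D & F = a·b on (0.7700, 0.6100) = 0.4697
B & F = a·b on (0.8600, 0.6100) = 0.5246
~(B & F) = 1 − 0.5246 = 0.4754
(D & F) & ~(B & F) = a·b on (0.4697, 0.4754) = 0.2233

0.223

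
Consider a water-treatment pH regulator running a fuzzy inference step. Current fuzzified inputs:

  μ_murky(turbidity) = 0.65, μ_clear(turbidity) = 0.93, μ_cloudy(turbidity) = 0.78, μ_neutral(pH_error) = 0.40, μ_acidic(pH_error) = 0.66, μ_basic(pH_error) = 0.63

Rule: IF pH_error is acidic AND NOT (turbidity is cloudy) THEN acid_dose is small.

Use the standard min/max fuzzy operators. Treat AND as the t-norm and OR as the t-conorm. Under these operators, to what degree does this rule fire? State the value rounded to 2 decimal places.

firing strength: acidic=0.66, ¬cloudy=1−0.78=0.22; AND[min(a, b)] → w = 0.22

0.22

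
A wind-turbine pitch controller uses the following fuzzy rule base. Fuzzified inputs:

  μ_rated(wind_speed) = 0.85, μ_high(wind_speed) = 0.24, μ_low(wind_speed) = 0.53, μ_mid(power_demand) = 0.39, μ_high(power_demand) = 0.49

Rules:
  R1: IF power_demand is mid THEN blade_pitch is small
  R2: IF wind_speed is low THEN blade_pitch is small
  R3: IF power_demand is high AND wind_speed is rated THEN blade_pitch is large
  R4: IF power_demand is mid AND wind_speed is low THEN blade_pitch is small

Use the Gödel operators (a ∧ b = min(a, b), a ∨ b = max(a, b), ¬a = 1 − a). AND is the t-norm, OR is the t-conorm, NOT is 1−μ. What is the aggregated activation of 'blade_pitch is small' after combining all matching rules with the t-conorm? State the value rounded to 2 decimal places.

R1: mid=0.39 → w = 0.39
R2: low=0.53 → w = 0.53
R3: high=0.49, rated=0.85; AND[min(a, b)] → w = 0.49
R4: mid=0.39, low=0.53; AND[min(a, b)] → w = 0.39
Rules with consequent 'small': {R1, R2, R4} → strengths 0.39, 0.53, 0.39
Aggregate via t-conorm [max(a, b)]: 0.53

0.53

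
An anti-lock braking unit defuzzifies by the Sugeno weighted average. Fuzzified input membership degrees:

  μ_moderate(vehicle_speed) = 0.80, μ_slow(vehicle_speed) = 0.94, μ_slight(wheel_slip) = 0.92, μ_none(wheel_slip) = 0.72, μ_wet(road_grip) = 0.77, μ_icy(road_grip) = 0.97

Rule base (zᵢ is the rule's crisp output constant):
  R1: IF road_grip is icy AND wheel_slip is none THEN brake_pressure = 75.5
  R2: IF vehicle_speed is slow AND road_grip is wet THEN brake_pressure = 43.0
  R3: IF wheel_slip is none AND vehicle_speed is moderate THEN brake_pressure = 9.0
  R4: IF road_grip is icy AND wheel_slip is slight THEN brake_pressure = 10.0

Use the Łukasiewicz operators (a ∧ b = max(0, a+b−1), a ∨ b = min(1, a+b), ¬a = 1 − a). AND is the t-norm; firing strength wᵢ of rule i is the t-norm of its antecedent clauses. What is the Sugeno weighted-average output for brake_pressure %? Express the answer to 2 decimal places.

34.24

R1 (z=75.5): icy=0.97, none=0.72; AND[max(0, a+b−1)] → w = 0.69
R2 (z=43.0): slow=0.94, wet=0.77; AND[max(0, a+b−1)] → w = 0.71
R3 (z=9.0): none=0.72, moderate=0.80; AND[max(0, a+b−1)] → w = 0.52
R4 (z=10.0): icy=0.97, slight=0.92; AND[max(0, a+b−1)] → w = 0.89
Weighted average = (0.69·75.5 + 0.71·43.0 + 0.52·9.0 + 0.89·10.0) / (0.69 + 0.71 + 0.52 + 0.89)
  = 96.2050 / 2.8100 = 34.24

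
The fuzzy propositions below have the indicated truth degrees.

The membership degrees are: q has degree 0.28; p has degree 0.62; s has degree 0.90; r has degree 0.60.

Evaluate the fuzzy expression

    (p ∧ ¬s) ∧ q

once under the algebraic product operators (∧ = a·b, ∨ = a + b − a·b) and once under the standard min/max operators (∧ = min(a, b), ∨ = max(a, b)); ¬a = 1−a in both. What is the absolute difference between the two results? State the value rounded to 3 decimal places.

Under algebraic product:
  ¬s = 1 − 0.9000 = 0.1000
  p ∧ ¬s = a·b on (0.6200, 0.1000) = 0.0620
  (p ∧ ¬s) ∧ q = a·b on (0.0620, 0.2800) = 0.0174
  → value = 0.0174
Under standard min/max:
  ¬s = 1 − 0.90 = 0.10
  p ∧ ¬s = min(a, b) on (0.62, 0.10) = 0.10
  (p ∧ ¬s) ∧ q = min(a, b) on (0.10, 0.28) = 0.10
  → value = 0.1000
|0.0174 − 0.1000| = 0.083

0.083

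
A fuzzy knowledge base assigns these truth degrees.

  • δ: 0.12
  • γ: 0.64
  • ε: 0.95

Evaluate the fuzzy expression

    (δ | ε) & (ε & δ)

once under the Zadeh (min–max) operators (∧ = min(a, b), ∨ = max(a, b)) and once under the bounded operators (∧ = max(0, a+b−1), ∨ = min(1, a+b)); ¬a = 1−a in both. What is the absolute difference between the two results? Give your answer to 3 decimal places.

Under Zadeh (min–max):
  δ | ε = max(a, b) on (0.12, 0.95) = 0.95
  ε & δ = min(a, b) on (0.95, 0.12) = 0.12
  (δ | ε) & (ε & δ) = min(a, b) on (0.95, 0.12) = 0.12
  → value = 0.1200
Under bounded:
  δ | ε = min(1, a+b) on (0.12, 0.95) = 1.00
  ε & δ = max(0, a+b−1) on (0.95, 0.12) = 0.07
  (δ | ε) & (ε & δ) = max(0, a+b−1) on (1.00, 0.07) = 0.07
  → value = 0.0700
|0.1200 − 0.0700| = 0.050

0.050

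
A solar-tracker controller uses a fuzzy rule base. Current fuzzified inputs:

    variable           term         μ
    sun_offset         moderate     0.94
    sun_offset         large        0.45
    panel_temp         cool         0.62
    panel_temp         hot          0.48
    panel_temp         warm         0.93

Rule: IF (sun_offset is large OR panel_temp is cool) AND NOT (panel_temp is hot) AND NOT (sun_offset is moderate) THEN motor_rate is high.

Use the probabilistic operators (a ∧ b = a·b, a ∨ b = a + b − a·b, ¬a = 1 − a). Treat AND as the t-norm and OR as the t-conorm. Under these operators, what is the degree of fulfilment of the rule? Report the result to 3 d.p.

firing strength: (large=0.45 OR cool=0.62) = 0.7910; AND[a·b] with ¬hot=1−0.48=0.52, ¬moderate=1−0.94=0.06 → w = 0.0247

0.025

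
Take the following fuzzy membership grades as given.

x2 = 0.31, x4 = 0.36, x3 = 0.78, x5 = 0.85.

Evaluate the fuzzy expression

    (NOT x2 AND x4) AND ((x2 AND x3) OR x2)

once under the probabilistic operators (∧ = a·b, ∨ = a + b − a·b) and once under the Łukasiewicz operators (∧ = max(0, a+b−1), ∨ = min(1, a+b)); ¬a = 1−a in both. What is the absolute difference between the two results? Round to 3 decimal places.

Under probabilistic:
  NOT x2 = 1 − 0.3100 = 0.6900
  NOT x2 AND x4 = a·b on (0.6900, 0.3600) = 0.2484
  x2 AND x3 = a·b on (0.3100, 0.7800) = 0.2418
  (x2 AND x3) OR x2 = a + b − a·b on (0.2418, 0.3100) = 0.4768
  (NOT x2 AND x4) AND ((x2 AND x3) OR x2) = a·b on (0.2484, 0.4768) = 0.1184
  → value = 0.1184
Under Łukasiewicz:
  NOT x2 = 1 − 0.31 = 0.69
  NOT x2 AND x4 = max(0, a+b−1) on (0.69, 0.36) = 0.05
  x2 AND x3 = max(0, a+b−1) on (0.31, 0.78) = 0.09
  (x2 AND x3) OR x2 = min(1, a+b) on (0.09, 0.31) = 0.40
  (NOT x2 AND x4) AND ((x2 AND x3) OR x2) = max(0, a+b−1) on (0.05, 0.40) = 0.00
  → value = 0.0000
|0.1184 − 0.0000| = 0.118

0.118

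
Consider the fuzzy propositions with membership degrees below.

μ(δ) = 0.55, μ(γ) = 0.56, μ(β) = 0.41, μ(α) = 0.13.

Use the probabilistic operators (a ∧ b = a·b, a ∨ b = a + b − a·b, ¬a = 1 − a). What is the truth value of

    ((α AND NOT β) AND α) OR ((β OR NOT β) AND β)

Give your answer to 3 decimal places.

0.318

NOT β = 1 − 0.4100 = 0.5900
α AND NOT β = a·b on (0.1300, 0.5900) = 0.0767
(α AND NOT β) AND α = a·b on (0.0767, 0.1300) = 0.0100
NOT β = 1 − 0.4100 = 0.5900
β OR NOT β = a + b − a·b on (0.4100, 0.5900) = 0.7581
(β OR NOT β) AND β = a·b on (0.7581, 0.4100) = 0.3108
((α AND NOT β) AND α) OR ((β OR NOT β) AND β) = a + b − a·b on (0.0100, 0.3108) = 0.3177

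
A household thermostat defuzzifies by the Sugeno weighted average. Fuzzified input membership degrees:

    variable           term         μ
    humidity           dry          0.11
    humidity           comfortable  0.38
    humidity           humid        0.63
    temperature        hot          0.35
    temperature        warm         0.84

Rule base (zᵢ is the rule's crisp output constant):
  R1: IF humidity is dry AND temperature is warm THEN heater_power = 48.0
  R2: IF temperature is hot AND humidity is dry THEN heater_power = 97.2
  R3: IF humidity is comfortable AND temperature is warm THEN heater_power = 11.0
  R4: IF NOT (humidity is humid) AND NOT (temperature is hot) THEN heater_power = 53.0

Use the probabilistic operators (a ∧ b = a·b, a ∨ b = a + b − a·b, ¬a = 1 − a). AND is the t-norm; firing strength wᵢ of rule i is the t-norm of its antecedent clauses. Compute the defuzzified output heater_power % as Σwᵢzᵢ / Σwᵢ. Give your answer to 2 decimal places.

35.38

R1 (z=48.0): dry=0.11, warm=0.84; AND[a·b] → w = 0.0924
R2 (z=97.2): hot=0.35, dry=0.11; AND[a·b] → w = 0.0385
R3 (z=11.0): comfortable=0.38, warm=0.84; AND[a·b] → w = 0.3192
R4 (z=53.0): ¬humid=1−0.63=0.37, ¬hot=1−0.35=0.65; AND[a·b] → w = 0.2405
Weighted average = (0.0924·48.0 + 0.0385·97.2 + 0.3192·11.0 + 0.2405·53.0) / (0.0924 + 0.0385 + 0.3192 + 0.2405)
  = 24.4351 / 0.6906 = 35.38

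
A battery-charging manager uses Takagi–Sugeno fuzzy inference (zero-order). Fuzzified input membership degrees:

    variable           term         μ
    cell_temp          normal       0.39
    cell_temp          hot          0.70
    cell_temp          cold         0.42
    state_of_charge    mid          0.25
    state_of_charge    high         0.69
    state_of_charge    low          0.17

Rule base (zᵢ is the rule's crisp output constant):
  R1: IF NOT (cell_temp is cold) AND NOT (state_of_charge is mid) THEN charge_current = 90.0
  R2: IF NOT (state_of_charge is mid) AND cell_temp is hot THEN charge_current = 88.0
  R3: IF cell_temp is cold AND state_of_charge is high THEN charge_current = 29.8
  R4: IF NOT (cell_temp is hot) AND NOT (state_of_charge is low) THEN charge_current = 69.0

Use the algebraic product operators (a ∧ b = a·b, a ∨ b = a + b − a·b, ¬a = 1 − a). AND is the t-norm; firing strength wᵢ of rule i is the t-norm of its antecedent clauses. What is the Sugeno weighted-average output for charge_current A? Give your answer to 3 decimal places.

R1 (z=90.0): ¬cold=1−0.42=0.58, ¬mid=1−0.25=0.75; AND[a·b] → w = 0.4350
R2 (z=88.0): ¬mid=1−0.25=0.75, hot=0.70; AND[a·b] → w = 0.5250
R3 (z=29.8): cold=0.42, high=0.69; AND[a·b] → w = 0.2898
R4 (z=69.0): ¬hot=1−0.70=0.30, ¬low=1−0.17=0.83; AND[a·b] → w = 0.2490
Weighted average = (0.4350·90.0 + 0.5250·88.0 + 0.2898·29.8 + 0.2490·69.0) / (0.4350 + 0.5250 + 0.2898 + 0.2490)
  = 111.1670 / 1.4988 = 74.171

74.171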